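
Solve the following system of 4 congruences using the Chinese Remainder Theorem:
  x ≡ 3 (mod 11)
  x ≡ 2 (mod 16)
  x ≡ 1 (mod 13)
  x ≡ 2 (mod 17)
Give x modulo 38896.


Product of moduli M = 11 · 16 · 13 · 17 = 38896.
Merge one congruence at a time:
  Start: x ≡ 3 (mod 11).
  Combine with x ≡ 2 (mod 16); new modulus lcm = 176.
    Write x = 3 + 11·t and substitute into x ≡ 2 (mod 16): 11·t ≡ 2 − 3 = -1 (mod 16).
    Reduce coefficients mod 16: 11·t ≡ 15 (mod 16).
    The inverse of 11 mod 16 is 3 (since 11·3 = 33 = 2·16 + 1), so t ≡ 3·15 = 45 ≡ 13 (mod 16).
    Then x = 3 + 11·13 = 146, valid modulo lcm(11, 16) = 176: x ≡ 146 (mod 176).
  Combine with x ≡ 1 (mod 13); new modulus lcm = 2288.
    Write x = 146 + 176·t and substitute into x ≡ 1 (mod 13): 176·t ≡ 1 − 146 = -145 (mod 13).
    Reduce coefficients mod 13: 7·t ≡ 11 (mod 13).
    The inverse of 7 mod 13 is 2 (since 7·2 = 14 = 1·13 + 1), so t ≡ 2·11 = 22 ≡ 9 (mod 13).
    Then x = 146 + 176·9 = 1730, valid modulo lcm(176, 13) = 2288: x ≡ 1730 (mod 2288).
  Combine with x ≡ 2 (mod 17); new modulus lcm = 38896.
    Write x = 1730 + 2288·t and substitute into x ≡ 2 (mod 17): 2288·t ≡ 2 − 1730 = -1728 (mod 17).
    Reduce coefficients mod 17: 10·t ≡ 6 (mod 17).
    The inverse of 10 mod 17 is 12 (since 10·12 = 120 = 7·17 + 1), so t ≡ 12·6 = 72 ≡ 4 (mod 17).
    Then x = 1730 + 2288·4 = 10882, valid modulo lcm(2288, 17) = 38896: x ≡ 10882 (mod 38896).
Verify against each original: 10882 mod 11 = 3, 10882 mod 16 = 2, 10882 mod 13 = 1, 10882 mod 17 = 2.

x ≡ 10882 (mod 38896).


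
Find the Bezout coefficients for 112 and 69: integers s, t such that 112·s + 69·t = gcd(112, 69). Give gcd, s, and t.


Euclidean algorithm on (112, 69) — divide until remainder is 0:
  112 = 1 · 69 + 43
  69 = 1 · 43 + 26
  43 = 1 · 26 + 17
  26 = 1 · 17 + 9
  17 = 1 · 9 + 8
  9 = 1 · 8 + 1
  8 = 8 · 1 + 0
gcd(112, 69) = 1.
Track Bezout coefficients alongside the remainders: start with r₀ = 112 = a·1 + b·0 (s = 1, t = 0) and r₁ = 69 = a·0 + b·1 (s = 0, t = 1); each new remainder r_{k+1} = r_{k-1} − q_k·r_k inherits s_{k+1} = s_{k-1} − q_k·s_k, t_{k+1} = t_{k-1} − q_k·t_k, so r_k = a·s_k + b·t_k at every step:
  q = 1: r = 43, s = 1 − 1·0 = 1, t = 0 − 1·1 = -1  (check: 112·1 + 69·(-1) = 43)
  q = 1: r = 26, s = 0 − 1·1 = -1, t = 1 − 1·(-1) = 2  (check: 112·(-1) + 69·2 = 26)
  q = 1: r = 17, s = 1 − 1·(-1) = 2, t = -1 − 1·2 = -3  (check: 112·2 + 69·(-3) = 17)
  q = 1: r = 9, s = -1 − 1·2 = -3, t = 2 − 1·(-3) = 5  (check: 112·(-3) + 69·5 = 9)
  q = 1: r = 8, s = 2 − 1·(-3) = 5, t = -3 − 1·5 = -8  (check: 112·5 + 69·(-8) = 8)
  q = 1: r = 1, s = -3 − 1·5 = -8, t = 5 − 1·(-8) = 13  (check: 112·(-8) + 69·13 = 1)
The row with r = 1 (the gcd) gives the Bezout coefficients s = -8, t = 13.
Result: 112 · (-8) + 69 · (13) = 1.

gcd(112, 69) = 1; s = -8, t = 13 (check: 112·(-8) + 69·13 = 1).


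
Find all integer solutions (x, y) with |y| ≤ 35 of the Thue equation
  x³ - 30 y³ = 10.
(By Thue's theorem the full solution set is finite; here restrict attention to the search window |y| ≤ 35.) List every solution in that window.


The equation is x³ - 30y³ = 10. For fixed y, x³ = 30·y³ + 10, so a solution requires the RHS to be a perfect cube.
Strategy: iterate y from -35 to 35, compute RHS = 30·y³ + 10, and check whether it is a (positive or negative) perfect cube.
Check small values of y:
  y = 0: RHS = 10 is not a perfect cube.
  y = 1: RHS = 40 is not a perfect cube.
  y = -1: RHS = -20 is not a perfect cube.
  y = 2: RHS = 250 is not a perfect cube.
  y = -2: RHS = -230 is not a perfect cube.
  y = 3: RHS = 820 is not a perfect cube.
  y = -3: RHS = -800 is not a perfect cube.
Continuing the search up to |y| = 35 finds no solutions either.
No (x, y) in the scanned range satisfies the equation.

No integer solutions with |y| ≤ 35.


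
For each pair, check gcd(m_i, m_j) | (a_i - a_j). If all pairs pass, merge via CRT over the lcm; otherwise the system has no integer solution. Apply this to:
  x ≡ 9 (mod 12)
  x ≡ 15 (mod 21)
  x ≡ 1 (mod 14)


Moduli 12, 21, 14 are not pairwise coprime, so CRT works modulo lcm(m_i) when all pairwise compatibility conditions hold.
Pairwise compatibility: gcd(m_i, m_j) must divide a_i - a_j for every pair.
Merge one congruence at a time:
  Start: x ≡ 9 (mod 12).
  Combine with x ≡ 15 (mod 21): gcd(12, 21) = 3; 15 - 9 = 6, which IS divisible by 3, so compatible.
    Write x = 9 + 12·t and substitute into x ≡ 15 (mod 21): 12·t ≡ 15 − 9 = 6 (mod 21).
    Divide the congruence (and modulus) by g = 3: 4·t ≡ 2 (mod 7).
    The inverse of 4 mod 7 is 2 (since 4·2 = 8 = 1·7 + 1), so t ≡ 2·2 = 4 ≡ 4 (mod 7).
    Then x = 9 + 12·4 = 57, valid modulo lcm(12, 21) = 84: x ≡ 57 (mod 84).
  Combine with x ≡ 1 (mod 14): gcd(84, 14) = 14; 1 - 57 = -56, which IS divisible by 14, so compatible.
    Write x = 57 + 84·t and substitute into x ≡ 1 (mod 14): 84·t ≡ 1 − 57 = -56 (mod 14).
    Divide the congruence (and modulus) by g = 14: 6·t ≡ -4 (mod 1).
    Modulo 1 every t works; take t = 0.
    Then x = 57 + 84·0 = 57, valid modulo lcm(84, 14) = 84: x ≡ 57 (mod 84).
Verify: 57 mod 12 = 9, 57 mod 21 = 15, 57 mod 14 = 1.

x ≡ 57 (mod 84).


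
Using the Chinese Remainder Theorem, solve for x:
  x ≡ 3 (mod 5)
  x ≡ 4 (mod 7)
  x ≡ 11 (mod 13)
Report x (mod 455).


Moduli 5, 7, 13 are pairwise coprime; by CRT there is a unique solution modulo M = 5 · 7 · 13 = 455.
Solve pairwise, accumulating the modulus:
  Start with x ≡ 3 (mod 5).
  Combine with x ≡ 4 (mod 7): since gcd(5, 7) = 1, we get a unique residue mod 35.
    Write x = 3 + 5·t and substitute into x ≡ 4 (mod 7): 5·t ≡ 4 − 3 = 1 (mod 7).
    The inverse of 5 mod 7 is 3 (since 5·3 = 15 = 2·7 + 1), so t ≡ 3·1 = 3 ≡ 3 (mod 7).
    Then x = 3 + 5·3 = 18, valid modulo lcm(5, 7) = 35: x ≡ 18 (mod 35).
  Combine with x ≡ 11 (mod 13): since gcd(35, 13) = 1, we get a unique residue mod 455.
    Write x = 18 + 35·t and substitute into x ≡ 11 (mod 13): 35·t ≡ 11 − 18 = -7 (mod 13).
    Reduce coefficients mod 13: 9·t ≡ 6 (mod 13).
    The inverse of 9 mod 13 is 3 (since 9·3 = 27 = 2·13 + 1), so t ≡ 3·6 = 18 ≡ 5 (mod 13).
    Then x = 18 + 35·5 = 193, valid modulo lcm(35, 13) = 455: x ≡ 193 (mod 455).
Verify: 193 mod 5 = 3 ✓, 193 mod 7 = 4 ✓, 193 mod 13 = 11 ✓.

x ≡ 193 (mod 455).


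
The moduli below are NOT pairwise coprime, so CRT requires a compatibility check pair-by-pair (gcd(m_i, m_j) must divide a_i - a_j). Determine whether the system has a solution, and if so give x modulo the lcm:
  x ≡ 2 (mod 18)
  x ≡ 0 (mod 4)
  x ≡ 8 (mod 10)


Moduli 18, 4, 10 are not pairwise coprime, so CRT works modulo lcm(m_i) when all pairwise compatibility conditions hold.
Pairwise compatibility: gcd(m_i, m_j) must divide a_i - a_j for every pair.
Merge one congruence at a time:
  Start: x ≡ 2 (mod 18).
  Combine with x ≡ 0 (mod 4): gcd(18, 4) = 2; 0 - 2 = -2, which IS divisible by 2, so compatible.
    Write x = 2 + 18·t and substitute into x ≡ 0 (mod 4): 18·t ≡ 0 − 2 = -2 (mod 4).
    Divide the congruence (and modulus) by g = 2: 9·t ≡ -1 (mod 2).
    Reduce coefficients mod 2: 1·t ≡ 1 (mod 2).
    So t ≡ 1 (mod 2).
    Then x = 2 + 18·1 = 20, valid modulo lcm(18, 4) = 36: x ≡ 20 (mod 36).
  Combine with x ≡ 8 (mod 10): gcd(36, 10) = 2; 8 - 20 = -12, which IS divisible by 2, so compatible.
    Write x = 20 + 36·t and substitute into x ≡ 8 (mod 10): 36·t ≡ 8 − 20 = -12 (mod 10).
    Divide the congruence (and modulus) by g = 2: 18·t ≡ -6 (mod 5).
    Reduce coefficients mod 5: 3·t ≡ 4 (mod 5).
    The inverse of 3 mod 5 is 2 (since 3·2 = 6 = 1·5 + 1), so t ≡ 2·4 = 8 ≡ 3 (mod 5).
    Then x = 20 + 36·3 = 128, valid modulo lcm(36, 10) = 180: x ≡ 128 (mod 180).
Verify: 128 mod 18 = 2, 128 mod 4 = 0, 128 mod 10 = 8.

x ≡ 128 (mod 180).


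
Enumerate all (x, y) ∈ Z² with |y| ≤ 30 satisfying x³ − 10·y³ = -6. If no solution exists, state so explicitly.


The equation is x³ - 10y³ = -6. For fixed y, x³ = 10·y³ − 6, so a solution requires the RHS to be a perfect cube.
Strategy: iterate y from -30 to 30, compute RHS = 10·y³ − 6, and check whether it is a (positive or negative) perfect cube.
Check small values of y:
  y = 0: RHS = -6 is not a perfect cube.
  y = 1: RHS = 4 is not a perfect cube.
  y = -1: RHS = -16 is not a perfect cube.
  y = 2: RHS = 74 is not a perfect cube.
  y = -2: RHS = -86 is not a perfect cube.
  y = 3: RHS = 264 is not a perfect cube.
  y = -3: RHS = -276 is not a perfect cube.
Continuing the search up to |y| = 30 finds no solutions either.
No (x, y) in the scanned range satisfies the equation.

No integer solutions with |y| ≤ 30.


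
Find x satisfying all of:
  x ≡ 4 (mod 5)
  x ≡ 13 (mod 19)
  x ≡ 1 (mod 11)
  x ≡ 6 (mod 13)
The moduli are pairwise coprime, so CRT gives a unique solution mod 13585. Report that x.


Product of moduli M = 5 · 19 · 11 · 13 = 13585.
Merge one congruence at a time:
  Start: x ≡ 4 (mod 5).
  Combine with x ≡ 13 (mod 19); new modulus lcm = 95.
    Write x = 4 + 5·t and substitute into x ≡ 13 (mod 19): 5·t ≡ 13 − 4 = 9 (mod 19).
    The inverse of 5 mod 19 is 4 (since 5·4 = 20 = 1·19 + 1), so t ≡ 4·9 = 36 ≡ 17 (mod 19).
    Then x = 4 + 5·17 = 89, valid modulo lcm(5, 19) = 95: x ≡ 89 (mod 95).
  Combine with x ≡ 1 (mod 11); new modulus lcm = 1045.
    Write x = 89 + 95·t and substitute into x ≡ 1 (mod 11): 95·t ≡ 1 − 89 = -88 (mod 11).
    Reduce coefficients mod 11: 7·t ≡ 0 (mod 11).
    The inverse of 7 mod 11 is 8 (since 7·8 = 56 = 5·11 + 1), so t ≡ 8·0 = 0 ≡ 0 (mod 11).
    Then x = 89 + 95·0 = 89, valid modulo lcm(95, 11) = 1045: x ≡ 89 (mod 1045).
  Combine with x ≡ 6 (mod 13); new modulus lcm = 13585.
    Write x = 89 + 1045·t and substitute into x ≡ 6 (mod 13): 1045·t ≡ 6 − 89 = -83 (mod 13).
    Reduce coefficients mod 13: 5·t ≡ 8 (mod 13).
    The inverse of 5 mod 13 is 8 (since 5·8 = 40 = 3·13 + 1), so t ≡ 8·8 = 64 ≡ 12 (mod 13).
    Then x = 89 + 1045·12 = 12629, valid modulo lcm(1045, 13) = 13585: x ≡ 12629 (mod 13585).
Verify against each original: 12629 mod 5 = 4, 12629 mod 19 = 13, 12629 mod 11 = 1, 12629 mod 13 = 6.

x ≡ 12629 (mod 13585).


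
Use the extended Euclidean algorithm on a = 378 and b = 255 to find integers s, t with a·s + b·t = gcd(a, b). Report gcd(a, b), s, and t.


Euclidean algorithm on (378, 255) — divide until remainder is 0:
  378 = 1 · 255 + 123
  255 = 2 · 123 + 9
  123 = 13 · 9 + 6
  9 = 1 · 6 + 3
  6 = 2 · 3 + 0
gcd(378, 255) = 3.
Track Bezout coefficients alongside the remainders: start with r₀ = 378 = a·1 + b·0 (s = 1, t = 0) and r₁ = 255 = a·0 + b·1 (s = 0, t = 1); each new remainder r_{k+1} = r_{k-1} − q_k·r_k inherits s_{k+1} = s_{k-1} − q_k·s_k, t_{k+1} = t_{k-1} − q_k·t_k, so r_k = a·s_k + b·t_k at every step:
  q = 1: r = 123, s = 1 − 1·0 = 1, t = 0 − 1·1 = -1  (check: 378·1 + 255·(-1) = 123)
  q = 2: r = 9, s = 0 − 2·1 = -2, t = 1 − 2·(-1) = 3  (check: 378·(-2) + 255·3 = 9)
  q = 13: r = 6, s = 1 − 13·(-2) = 27, t = -1 − 13·3 = -40  (check: 378·27 + 255·(-40) = 6)
  q = 1: r = 3, s = -2 − 1·27 = -29, t = 3 − 1·(-40) = 43  (check: 378·(-29) + 255·43 = 3)
The row with r = 3 (the gcd) gives the Bezout coefficients s = -29, t = 43.
Result: 378 · (-29) + 255 · (43) = 3.

gcd(378, 255) = 3; s = -29, t = 43 (check: 378·(-29) + 255·43 = 3).


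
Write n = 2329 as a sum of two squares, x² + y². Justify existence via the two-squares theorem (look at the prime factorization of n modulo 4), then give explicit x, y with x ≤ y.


Step 1: Factor n = 2329 = 17 · 137.
Step 2: Check the mod-4 condition on each prime factor: 17 ≡ 1 (mod 4), exponent 1; 137 ≡ 1 (mod 4), exponent 1.
All primes ≡ 3 (mod 4) appear to even exponent (or don't appear), so by the two-squares theorem n IS expressible as a sum of two squares.
Step 3: Build a representation. Here n = 17 · 137 is a product of primes ≡ 1 (mod 4). Each prime p ≡ 1 (mod 4) is itself a sum of two squares; find a² by testing p − a² for a perfect square:
  17: 17 − 1² = 16 = 4² ⇒ 17 = 1² + 4².
  137: 137 − 1² = 136, 137 − 2² = 133, 137 − 3² = 128, 137 − 4² = 121 = 11² ⇒ 137 = 4² + 11².
  Combine using the Brahmagupta–Fibonacci identity (a² + b²)(c² + d²) = (ac − bd)² + (ad + bc)² = (ac + bd)² + (ad − bc)²:
  17 · 137 = 2329: from (1² + 4²)(4² + 11²), take (1·4 − 4·11, 1·11 + 4·4) = (4 − 44, 11 + 16) = (-40, 27); dropping signs (only squares matter) gives (40, 27); check 40² + 27² = 1600 + 729 = 2329 ✓.
Step 4: Order so x ≤ y and verify: 27² + 40² = 729 + 1600 = 2329 = n. ✓

n = 2329 = 27² + 40² (one valid representation with x ≤ y).


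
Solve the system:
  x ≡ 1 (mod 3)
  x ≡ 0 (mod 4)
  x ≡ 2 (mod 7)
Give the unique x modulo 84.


Moduli 3, 4, 7 are pairwise coprime; by CRT there is a unique solution modulo M = 3 · 4 · 7 = 84.
Solve pairwise, accumulating the modulus:
  Start with x ≡ 1 (mod 3).
  Combine with x ≡ 0 (mod 4): since gcd(3, 4) = 1, we get a unique residue mod 12.
    Write x = 1 + 3·t and substitute into x ≡ 0 (mod 4): 3·t ≡ 0 − 1 = -1 (mod 4).
    Reduce coefficients mod 4: 3·t ≡ 3 (mod 4).
    The inverse of 3 mod 4 is 3 (since 3·3 = 9 = 2·4 + 1), so t ≡ 3·3 = 9 ≡ 1 (mod 4).
    Then x = 1 + 3·1 = 4, valid modulo lcm(3, 4) = 12: x ≡ 4 (mod 12).
  Combine with x ≡ 2 (mod 7): since gcd(12, 7) = 1, we get a unique residue mod 84.
    Write x = 4 + 12·t and substitute into x ≡ 2 (mod 7): 12·t ≡ 2 − 4 = -2 (mod 7).
    Reduce coefficients mod 7: 5·t ≡ 5 (mod 7).
    The inverse of 5 mod 7 is 3 (since 5·3 = 15 = 2·7 + 1), so t ≡ 3·5 = 15 ≡ 1 (mod 7).
    Then x = 4 + 12·1 = 16, valid modulo lcm(12, 7) = 84: x ≡ 16 (mod 84).
Verify: 16 mod 3 = 1 ✓, 16 mod 4 = 0 ✓, 16 mod 7 = 2 ✓.

x ≡ 16 (mod 84).


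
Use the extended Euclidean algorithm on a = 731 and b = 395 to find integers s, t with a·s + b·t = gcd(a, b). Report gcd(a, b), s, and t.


Euclidean algorithm on (731, 395) — divide until remainder is 0:
  731 = 1 · 395 + 336
  395 = 1 · 336 + 59
  336 = 5 · 59 + 41
  59 = 1 · 41 + 18
  41 = 2 · 18 + 5
  18 = 3 · 5 + 3
  5 = 1 · 3 + 2
  3 = 1 · 2 + 1
  2 = 2 · 1 + 0
gcd(731, 395) = 1.
Track Bezout coefficients alongside the remainders: start with r₀ = 731 = a·1 + b·0 (s = 1, t = 0) and r₁ = 395 = a·0 + b·1 (s = 0, t = 1); each new remainder r_{k+1} = r_{k-1} − q_k·r_k inherits s_{k+1} = s_{k-1} − q_k·s_k, t_{k+1} = t_{k-1} − q_k·t_k, so r_k = a·s_k + b·t_k at every step:
  q = 1: r = 336, s = 1 − 1·0 = 1, t = 0 − 1·1 = -1  (check: 731·1 + 395·(-1) = 336)
  q = 1: r = 59, s = 0 − 1·1 = -1, t = 1 − 1·(-1) = 2  (check: 731·(-1) + 395·2 = 59)
  q = 5: r = 41, s = 1 − 5·(-1) = 6, t = -1 − 5·2 = -11  (check: 731·6 + 395·(-11) = 41)
  q = 1: r = 18, s = -1 − 1·6 = -7, t = 2 − 1·(-11) = 13  (check: 731·(-7) + 395·13 = 18)
  q = 2: r = 5, s = 6 − 2·(-7) = 20, t = -11 − 2·13 = -37  (check: 731·20 + 395·(-37) = 5)
  q = 3: r = 3, s = -7 − 3·20 = -67, t = 13 − 3·(-37) = 124  (check: 731·(-67) + 395·124 = 3)
  q = 1: r = 2, s = 20 − 1·(-67) = 87, t = -37 − 1·124 = -161  (check: 731·87 + 395·(-161) = 2)
  q = 1: r = 1, s = -67 − 1·87 = -154, t = 124 − 1·(-161) = 285  (check: 731·(-154) + 395·285 = 1)
The row with r = 1 (the gcd) gives the Bezout coefficients s = -154, t = 285.
Result: 731 · (-154) + 395 · (285) = 1.

gcd(731, 395) = 1; s = -154, t = 285 (check: 731·(-154) + 395·285 = 1).


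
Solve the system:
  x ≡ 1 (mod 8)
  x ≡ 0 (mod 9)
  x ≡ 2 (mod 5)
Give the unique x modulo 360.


Moduli 8, 9, 5 are pairwise coprime; by CRT there is a unique solution modulo M = 8 · 9 · 5 = 360.
Solve pairwise, accumulating the modulus:
  Start with x ≡ 1 (mod 8).
  Combine with x ≡ 0 (mod 9): since gcd(8, 9) = 1, we get a unique residue mod 72.
    Write x = 1 + 8·t and substitute into x ≡ 0 (mod 9): 8·t ≡ 0 − 1 = -1 (mod 9).
    Reduce coefficients mod 9: 8·t ≡ 8 (mod 9).
    The inverse of 8 mod 9 is 8 (since 8·8 = 64 = 7·9 + 1), so t ≡ 8·8 = 64 ≡ 1 (mod 9).
    Then x = 1 + 8·1 = 9, valid modulo lcm(8, 9) = 72: x ≡ 9 (mod 72).
  Combine with x ≡ 2 (mod 5): since gcd(72, 5) = 1, we get a unique residue mod 360.
    Write x = 9 + 72·t and substitute into x ≡ 2 (mod 5): 72·t ≡ 2 − 9 = -7 (mod 5).
    Reduce coefficients mod 5: 2·t ≡ 3 (mod 5).
    The inverse of 2 mod 5 is 3 (since 2·3 = 6 = 1·5 + 1), so t ≡ 3·3 = 9 ≡ 4 (mod 5).
    Then x = 9 + 72·4 = 297, valid modulo lcm(72, 5) = 360: x ≡ 297 (mod 360).
Verify: 297 mod 8 = 1 ✓, 297 mod 9 = 0 ✓, 297 mod 5 = 2 ✓.

x ≡ 297 (mod 360).


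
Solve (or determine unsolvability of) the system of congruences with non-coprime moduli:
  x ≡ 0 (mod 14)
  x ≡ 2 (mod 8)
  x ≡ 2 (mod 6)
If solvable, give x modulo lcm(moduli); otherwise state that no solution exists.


Moduli 14, 8, 6 are not pairwise coprime, so CRT works modulo lcm(m_i) when all pairwise compatibility conditions hold.
Pairwise compatibility: gcd(m_i, m_j) must divide a_i - a_j for every pair.
Merge one congruence at a time:
  Start: x ≡ 0 (mod 14).
  Combine with x ≡ 2 (mod 8): gcd(14, 8) = 2; 2 - 0 = 2, which IS divisible by 2, so compatible.
    Write x = 0 + 14·t and substitute into x ≡ 2 (mod 8): 14·t ≡ 2 − 0 = 2 (mod 8).
    Divide the congruence (and modulus) by g = 2: 7·t ≡ 1 (mod 4).
    Reduce coefficients mod 4: 3·t ≡ 1 (mod 4).
    The inverse of 3 mod 4 is 3 (since 3·3 = 9 = 2·4 + 1), so t ≡ 3·1 = 3 ≡ 3 (mod 4).
    Then x = 0 + 14·3 = 42, valid modulo lcm(14, 8) = 56: x ≡ 42 (mod 56).
  Combine with x ≡ 2 (mod 6): gcd(56, 6) = 2; 2 - 42 = -40, which IS divisible by 2, so compatible.
    Write x = 42 + 56·t and substitute into x ≡ 2 (mod 6): 56·t ≡ 2 − 42 = -40 (mod 6).
    Divide the congruence (and modulus) by g = 2: 28·t ≡ -20 (mod 3).
    Reduce coefficients mod 3: 1·t ≡ 1 (mod 3).
    So t ≡ 1 (mod 3).
    Then x = 42 + 56·1 = 98, valid modulo lcm(56, 6) = 168: x ≡ 98 (mod 168).
Verify: 98 mod 14 = 0, 98 mod 8 = 2, 98 mod 6 = 2.

x ≡ 98 (mod 168).


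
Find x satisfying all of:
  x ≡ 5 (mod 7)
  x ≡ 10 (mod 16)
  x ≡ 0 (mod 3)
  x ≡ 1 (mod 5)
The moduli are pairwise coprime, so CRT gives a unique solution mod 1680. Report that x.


Product of moduli M = 7 · 16 · 3 · 5 = 1680.
Merge one congruence at a time:
  Start: x ≡ 5 (mod 7).
  Combine with x ≡ 10 (mod 16); new modulus lcm = 112.
    Write x = 5 + 7·t and substitute into x ≡ 10 (mod 16): 7·t ≡ 10 − 5 = 5 (mod 16).
    The inverse of 7 mod 16 is 7 (since 7·7 = 49 = 3·16 + 1), so t ≡ 7·5 = 35 ≡ 3 (mod 16).
    Then x = 5 + 7·3 = 26, valid modulo lcm(7, 16) = 112: x ≡ 26 (mod 112).
  Combine with x ≡ 0 (mod 3); new modulus lcm = 336.
    Write x = 26 + 112·t and substitute into x ≡ 0 (mod 3): 112·t ≡ 0 − 26 = -26 (mod 3).
    Reduce coefficients mod 3: 1·t ≡ 1 (mod 3).
    So t ≡ 1 (mod 3).
    Then x = 26 + 112·1 = 138, valid modulo lcm(112, 3) = 336: x ≡ 138 (mod 336).
  Combine with x ≡ 1 (mod 5); new modulus lcm = 1680.
    Write x = 138 + 336·t and substitute into x ≡ 1 (mod 5): 336·t ≡ 1 − 138 = -137 (mod 5).
    Reduce coefficients mod 5: 1·t ≡ 3 (mod 5).
    So t ≡ 3 (mod 5).
    Then x = 138 + 336·3 = 1146, valid modulo lcm(336, 5) = 1680: x ≡ 1146 (mod 1680).
Verify against each original: 1146 mod 7 = 5, 1146 mod 16 = 10, 1146 mod 3 = 0, 1146 mod 5 = 1.

x ≡ 1146 (mod 1680).


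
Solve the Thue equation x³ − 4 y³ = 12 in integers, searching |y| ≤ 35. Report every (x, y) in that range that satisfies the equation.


The equation is x³ - 4y³ = 12. For fixed y, x³ = 4·y³ + 12, so a solution requires the RHS to be a perfect cube.
Strategy: iterate y from -35 to 35, compute RHS = 4·y³ + 12, and check whether it is a (positive or negative) perfect cube.
Check small values of y:
  y = 0: RHS = 12 is not a perfect cube.
  y = 1: RHS = 16 is not a perfect cube.
  y = -1: RHS = 8 = (2)³ ⇒ x = 2 works.
  y = 2: RHS = 44 is not a perfect cube.
  y = -2: RHS = -20 is not a perfect cube.
  y = 3: RHS = 120 is not a perfect cube.
  y = -3: RHS = -96 is not a perfect cube.
Continuing, at y = 5: RHS = 512 = (8)³ ⇒ x = 8 works.
Searching the remaining y in |y| ≤ 35 finds no further solutions.
Collected solutions: (2, -1), (8, 5).

Solutions (with |y| ≤ 35): (2, -1), (8, 5).


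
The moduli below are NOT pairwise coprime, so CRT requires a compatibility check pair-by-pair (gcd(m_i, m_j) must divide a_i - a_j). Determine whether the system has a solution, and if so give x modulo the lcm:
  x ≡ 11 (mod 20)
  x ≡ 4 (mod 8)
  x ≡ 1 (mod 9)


Moduli 20, 8, 9 are not pairwise coprime, so CRT works modulo lcm(m_i) when all pairwise compatibility conditions hold.
Pairwise compatibility: gcd(m_i, m_j) must divide a_i - a_j for every pair.
Merge one congruence at a time:
  Start: x ≡ 11 (mod 20).
  Combine with x ≡ 4 (mod 8): gcd(20, 8) = 4, and 4 - 11 = -7 is NOT divisible by 4.
    ⇒ system is inconsistent (no integer solution).

No solution (the system is inconsistent).


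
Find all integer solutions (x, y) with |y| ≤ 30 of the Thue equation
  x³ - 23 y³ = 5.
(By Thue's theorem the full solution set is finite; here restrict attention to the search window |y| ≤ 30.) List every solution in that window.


The equation is x³ - 23y³ = 5. For fixed y, x³ = 23·y³ + 5, so a solution requires the RHS to be a perfect cube.
Strategy: iterate y from -30 to 30, compute RHS = 23·y³ + 5, and check whether it is a (positive or negative) perfect cube.
Check small values of y:
  y = 0: RHS = 5 is not a perfect cube.
  y = 1: RHS = 28 is not a perfect cube.
  y = -1: RHS = -18 is not a perfect cube.
  y = 2: RHS = 189 is not a perfect cube.
  y = -2: RHS = -179 is not a perfect cube.
  y = 3: RHS = 626 is not a perfect cube.
  y = -3: RHS = -616 is not a perfect cube.
Continuing the search up to |y| = 30 finds no solutions either.
No (x, y) in the scanned range satisfies the equation.

No integer solutions with |y| ≤ 30.


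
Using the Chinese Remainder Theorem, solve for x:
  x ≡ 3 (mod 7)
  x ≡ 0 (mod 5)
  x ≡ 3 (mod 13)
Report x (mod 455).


Moduli 7, 5, 13 are pairwise coprime; by CRT there is a unique solution modulo M = 7 · 5 · 13 = 455.
Solve pairwise, accumulating the modulus:
  Start with x ≡ 3 (mod 7).
  Combine with x ≡ 0 (mod 5): since gcd(7, 5) = 1, we get a unique residue mod 35.
    Write x = 3 + 7·t and substitute into x ≡ 0 (mod 5): 7·t ≡ 0 − 3 = -3 (mod 5).
    Reduce coefficients mod 5: 2·t ≡ 2 (mod 5).
    The inverse of 2 mod 5 is 3 (since 2·3 = 6 = 1·5 + 1), so t ≡ 3·2 = 6 ≡ 1 (mod 5).
    Then x = 3 + 7·1 = 10, valid modulo lcm(7, 5) = 35: x ≡ 10 (mod 35).
  Combine with x ≡ 3 (mod 13): since gcd(35, 13) = 1, we get a unique residue mod 455.
    Write x = 10 + 35·t and substitute into x ≡ 3 (mod 13): 35·t ≡ 3 − 10 = -7 (mod 13).
    Reduce coefficients mod 13: 9·t ≡ 6 (mod 13).
    The inverse of 9 mod 13 is 3 (since 9·3 = 27 = 2·13 + 1), so t ≡ 3·6 = 18 ≡ 5 (mod 13).
    Then x = 10 + 35·5 = 185, valid modulo lcm(35, 13) = 455: x ≡ 185 (mod 455).
Verify: 185 mod 7 = 3 ✓, 185 mod 5 = 0 ✓, 185 mod 13 = 3 ✓.

x ≡ 185 (mod 455).


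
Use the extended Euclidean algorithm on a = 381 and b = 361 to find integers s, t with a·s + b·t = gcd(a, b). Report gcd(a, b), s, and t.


Euclidean algorithm on (381, 361) — divide until remainder is 0:
  381 = 1 · 361 + 20
  361 = 18 · 20 + 1
  20 = 20 · 1 + 0
gcd(381, 361) = 1.
Track Bezout coefficients alongside the remainders: start with r₀ = 381 = a·1 + b·0 (s = 1, t = 0) and r₁ = 361 = a·0 + b·1 (s = 0, t = 1); each new remainder r_{k+1} = r_{k-1} − q_k·r_k inherits s_{k+1} = s_{k-1} − q_k·s_k, t_{k+1} = t_{k-1} − q_k·t_k, so r_k = a·s_k + b·t_k at every step:
  q = 1: r = 20, s = 1 − 1·0 = 1, t = 0 − 1·1 = -1  (check: 381·1 + 361·(-1) = 20)
  q = 18: r = 1, s = 0 − 18·1 = -18, t = 1 − 18·(-1) = 19  (check: 381·(-18) + 361·19 = 1)
The row with r = 1 (the gcd) gives the Bezout coefficients s = -18, t = 19.
Result: 381 · (-18) + 361 · (19) = 1.

gcd(381, 361) = 1; s = -18, t = 19 (check: 381·(-18) + 361·19 = 1).


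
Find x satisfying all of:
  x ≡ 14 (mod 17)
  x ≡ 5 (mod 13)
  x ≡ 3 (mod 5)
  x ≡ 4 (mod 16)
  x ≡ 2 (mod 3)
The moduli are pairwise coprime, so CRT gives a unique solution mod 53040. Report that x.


Product of moduli M = 17 · 13 · 5 · 16 · 3 = 53040.
Merge one congruence at a time:
  Start: x ≡ 14 (mod 17).
  Combine with x ≡ 5 (mod 13); new modulus lcm = 221.
    Write x = 14 + 17·t and substitute into x ≡ 5 (mod 13): 17·t ≡ 5 − 14 = -9 (mod 13).
    Reduce coefficients mod 13: 4·t ≡ 4 (mod 13).
    The inverse of 4 mod 13 is 10 (since 4·10 = 40 = 3·13 + 1), so t ≡ 10·4 = 40 ≡ 1 (mod 13).
    Then x = 14 + 17·1 = 31, valid modulo lcm(17, 13) = 221: x ≡ 31 (mod 221).
  Combine with x ≡ 3 (mod 5); new modulus lcm = 1105.
    Write x = 31 + 221·t and substitute into x ≡ 3 (mod 5): 221·t ≡ 3 − 31 = -28 (mod 5).
    Reduce coefficients mod 5: 1·t ≡ 2 (mod 5).
    So t ≡ 2 (mod 5).
    Then x = 31 + 221·2 = 473, valid modulo lcm(221, 5) = 1105: x ≡ 473 (mod 1105).
  Combine with x ≡ 4 (mod 16); new modulus lcm = 17680.
    Write x = 473 + 1105·t and substitute into x ≡ 4 (mod 16): 1105·t ≡ 4 − 473 = -469 (mod 16).
    Reduce coefficients mod 16: 1·t ≡ 11 (mod 16).
    So t ≡ 11 (mod 16).
    Then x = 473 + 1105·11 = 12628, valid modulo lcm(1105, 16) = 17680: x ≡ 12628 (mod 17680).
  Combine with x ≡ 2 (mod 3); new modulus lcm = 53040.
    Write x = 12628 + 17680·t and substitute into x ≡ 2 (mod 3): 17680·t ≡ 2 − 12628 = -12626 (mod 3).
    Reduce coefficients mod 3: 1·t ≡ 1 (mod 3).
    So t ≡ 1 (mod 3).
    Then x = 12628 + 17680·1 = 30308, valid modulo lcm(17680, 3) = 53040: x ≡ 30308 (mod 53040).
Verify against each original: 30308 mod 17 = 14, 30308 mod 13 = 5, 30308 mod 5 = 3, 30308 mod 16 = 4, 30308 mod 3 = 2.

x ≡ 30308 (mod 53040).


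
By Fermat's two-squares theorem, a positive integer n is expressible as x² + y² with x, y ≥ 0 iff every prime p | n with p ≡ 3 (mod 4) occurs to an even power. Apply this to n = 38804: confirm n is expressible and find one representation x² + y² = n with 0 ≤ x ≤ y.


Step 1: Factor n = 38804 = 2^2 · 89 · 109.
Step 2: Check the mod-4 condition on each prime factor: 2 = 2 (special); 89 ≡ 1 (mod 4), exponent 1; 109 ≡ 1 (mod 4), exponent 1.
All primes ≡ 3 (mod 4) appear to even exponent (or don't appear), so by the two-squares theorem n IS expressible as a sum of two squares.
Step 3: Build a representation. Group n = k² · m with k = 2 and m = 89 · 109 = 9701 (a product of primes ≡ 1 (mod 4)); a representation of m scales to one of n via (k·x)² + (k·y)² = k²(x² + y²). Each prime p ≡ 1 (mod 4) is itself a sum of two squares; find a² by testing p − a² for a perfect square:
  89: 89 − 1² = 88, 89 − 2² = 85, 89 − 3² = 80, 89 − 4² = 73, 89 − 5² = 64 = 8² ⇒ 89 = 5² + 8².
  109: 109 − 1² = 108, 109 − 2² = 105, 109 − 3² = 100 = 10² ⇒ 109 = 3² + 10².
  Combine using the Brahmagupta–Fibonacci identity (a² + b²)(c² + d²) = (ac − bd)² + (ad + bc)² = (ac + bd)² + (ad − bc)²:
  89 · 109 = 9701: from (5² + 8²)(3² + 10²), take (5·3 − 8·10, 5·10 + 8·3) = (15 − 80, 50 + 24) = (-65, 74); dropping signs (only squares matter) gives (65, 74); check 65² + 74² = 4225 + 5476 = 9701 ✓.
  Scale by k = 2: (2·65, 2·74) = (130, 148).
Step 4: Order so x ≤ y and verify: 130² + 148² = 16900 + 21904 = 38804 = n. ✓

n = 38804 = 130² + 148² (one valid representation with x ≤ y).


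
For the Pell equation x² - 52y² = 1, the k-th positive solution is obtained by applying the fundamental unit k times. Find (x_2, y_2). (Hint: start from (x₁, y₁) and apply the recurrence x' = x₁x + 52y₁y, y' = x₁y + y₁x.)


Step 1: Find the fundamental solution (x₁, y₁) of x² - 52y² = 1.
  Expand √52 as a continued fraction. a₀ = ⌊√52⌋ = 7; iterate m_{k+1} = d_k·a_k − m_k, d_{k+1} = (52 − m_{k+1}²)/d_k, a_{k+1} = ⌊(a₀ + m_{k+1})/d_{k+1}⌋ (starting m₀ = 0, d₀ = 1), with convergents p_k = a_k·p_{k-1} + p_{k-2}, q_k = a_k·q_{k-1} + q_{k-2} (p₋₁ = 1, q₋₁ = 0):
  k = 0: a₀ = 7; p₀/q₀ = 7/1; p₀² − 52·q₀² = 49 − 52 = -3.
  k = 1: m = 7, d = 3, a = ⌊(7 + 7)/3⌋ = 4; p/q = (4·7 + 1)/(4·1 + 0) = 29/4; p² − 52·q² = 841 − 832 = 9.
  k = 2: m = 5, d = 9, a = ⌊(7 + 5)/9⌋ = 1; p/q = (1·29 + 7)/(1·4 + 1) = 36/5; p² − 52·q² = 1296 − 1300 = -4.
  k = 3: m = 4, d = 4, a = ⌊(7 + 4)/4⌋ = 2; p/q = (2·36 + 29)/(2·5 + 4) = 101/14; p² − 52·q² = 10201 − 10192 = 9.
  k = 4: m = 4, d = 9, a = ⌊(7 + 4)/9⌋ = 1; p/q = (1·101 + 36)/(1·14 + 5) = 137/19; p² − 52·q² = 18769 − 18772 = -3.
  k = 5: m = 5, d = 3, a = ⌊(7 + 5)/3⌋ = 4; p/q = (4·137 + 101)/(4·19 + 14) = 649/90; p² − 52·q² = 421201 − 421200 = 1.
  The first convergent with p² − 52·q² = 1 gives the fundamental solution (x₁, y₁) = (649, 90).
Step 2: Apply the recurrence (x_{n+1}, y_{n+1}) = (x₁x_n + 52y₁y_n, x₁y_n + y₁x_n) repeatedly.
  From (x_1, y_1) = (649, 90): x_2 = 649·649 + 52·90·90 = 842401; y_2 = 649·90 + 90·649 = 116820.
Step 3: Verify x_2² - 52·y_2² = 709639444801 - 709639444800 = 1 (should be 1). ✓

(x_1, y_1) = (649, 90); (x_2, y_2) = (842401, 116820).


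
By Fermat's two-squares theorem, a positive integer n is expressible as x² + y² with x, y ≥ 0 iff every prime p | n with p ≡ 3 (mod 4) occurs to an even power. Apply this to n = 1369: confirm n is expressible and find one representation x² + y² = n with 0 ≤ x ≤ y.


Step 1: Factor n = 1369 = 37^2.
Step 2: Check the mod-4 condition on each prime factor: 37 ≡ 1 (mod 4), exponent 2.
All primes ≡ 3 (mod 4) appear to even exponent (or don't appear), so by the two-squares theorem n IS expressible as a sum of two squares.
Step 3: Build a representation. Here n = 37 · 37 is a product of primes ≡ 1 (mod 4). Each prime p ≡ 1 (mod 4) is itself a sum of two squares; find a² by testing p − a² for a perfect square:
  37: 37 − 1² = 36 = 6² ⇒ 37 = 1² + 6².
  Combine using the Brahmagupta–Fibonacci identity (a² + b²)(c² + d²) = (ac − bd)² + (ad + bc)² = (ac + bd)² + (ad − bc)²:
  37 · 37 = 1369: from (1² + 6²)(1² + 6²), take (1·1 − 6·6, 1·6 + 6·1) = (1 − 36, 6 + 6) = (-35, 12); dropping signs (only squares matter) gives (35, 12); check 35² + 12² = 1225 + 144 = 1369 ✓.
Step 4: Order so x ≤ y and verify: 12² + 35² = 144 + 1225 = 1369 = n. ✓

n = 1369 = 12² + 35² (one valid representation with x ≤ y).


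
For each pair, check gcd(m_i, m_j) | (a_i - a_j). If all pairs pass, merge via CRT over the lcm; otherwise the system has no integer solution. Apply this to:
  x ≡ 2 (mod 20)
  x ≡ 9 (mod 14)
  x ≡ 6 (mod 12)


Moduli 20, 14, 12 are not pairwise coprime, so CRT works modulo lcm(m_i) when all pairwise compatibility conditions hold.
Pairwise compatibility: gcd(m_i, m_j) must divide a_i - a_j for every pair.
Merge one congruence at a time:
  Start: x ≡ 2 (mod 20).
  Combine with x ≡ 9 (mod 14): gcd(20, 14) = 2, and 9 - 2 = 7 is NOT divisible by 2.
    ⇒ system is inconsistent (no integer solution).

No solution (the system is inconsistent).


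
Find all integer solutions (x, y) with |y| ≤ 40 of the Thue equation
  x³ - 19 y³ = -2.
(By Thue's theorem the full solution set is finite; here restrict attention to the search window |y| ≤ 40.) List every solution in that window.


The equation is x³ - 19y³ = -2. For fixed y, x³ = 19·y³ − 2, so a solution requires the RHS to be a perfect cube.
Strategy: iterate y from -40 to 40, compute RHS = 19·y³ − 2, and check whether it is a (positive or negative) perfect cube.
Check small values of y:
  y = 0: RHS = -2 is not a perfect cube.
  y = 1: RHS = 17 is not a perfect cube.
  y = -1: RHS = -21 is not a perfect cube.
  y = 2: RHS = 150 is not a perfect cube.
  y = -2: RHS = -154 is not a perfect cube.
  y = 3: RHS = 511 is not a perfect cube.
  y = -3: RHS = -515 is not a perfect cube.
Continuing the search up to |y| = 40 finds no solutions either.
No (x, y) in the scanned range satisfies the equation.

No integer solutions with |y| ≤ 40.


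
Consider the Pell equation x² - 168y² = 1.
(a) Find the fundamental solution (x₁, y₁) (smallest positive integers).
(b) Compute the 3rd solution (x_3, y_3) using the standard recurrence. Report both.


Step 1: Find the fundamental solution (x₁, y₁) of x² - 168y² = 1.
  Expand √168 as a continued fraction. a₀ = ⌊√168⌋ = 12; iterate m_{k+1} = d_k·a_k − m_k, d_{k+1} = (168 − m_{k+1}²)/d_k, a_{k+1} = ⌊(a₀ + m_{k+1})/d_{k+1}⌋ (starting m₀ = 0, d₀ = 1), with convergents p_k = a_k·p_{k-1} + p_{k-2}, q_k = a_k·q_{k-1} + q_{k-2} (p₋₁ = 1, q₋₁ = 0):
  k = 0: a₀ = 12; p₀/q₀ = 12/1; p₀² − 168·q₀² = 144 − 168 = -24.
  k = 1: m = 12, d = 24, a = ⌊(12 + 12)/24⌋ = 1; p/q = (1·12 + 1)/(1·1 + 0) = 13/1; p² − 168·q² = 169 − 168 = 1.
  The first convergent with p² − 168·q² = 1 gives the fundamental solution (x₁, y₁) = (13, 1).
Step 2: Apply the recurrence (x_{n+1}, y_{n+1}) = (x₁x_n + 168y₁y_n, x₁y_n + y₁x_n) repeatedly.
  From (x_1, y_1) = (13, 1): x_2 = 13·13 + 168·1·1 = 337; y_2 = 13·1 + 1·13 = 26.
  From (x_2, y_2) = (337, 26): x_3 = 13·337 + 168·1·26 = 8749; y_3 = 13·26 + 1·337 = 675.
Step 3: Verify x_3² - 168·y_3² = 76545001 - 76545000 = 1 (should be 1). ✓

(x_1, y_1) = (13, 1); (x_3, y_3) = (8749, 675).


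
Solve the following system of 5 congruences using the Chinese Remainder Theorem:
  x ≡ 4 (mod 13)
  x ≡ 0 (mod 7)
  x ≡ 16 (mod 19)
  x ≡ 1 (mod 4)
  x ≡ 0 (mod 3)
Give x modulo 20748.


Product of moduli M = 13 · 7 · 19 · 4 · 3 = 20748.
Merge one congruence at a time:
  Start: x ≡ 4 (mod 13).
  Combine with x ≡ 0 (mod 7); new modulus lcm = 91.
    Write x = 4 + 13·t and substitute into x ≡ 0 (mod 7): 13·t ≡ 0 − 4 = -4 (mod 7).
    Reduce coefficients mod 7: 6·t ≡ 3 (mod 7).
    The inverse of 6 mod 7 is 6 (since 6·6 = 36 = 5·7 + 1), so t ≡ 6·3 = 18 ≡ 4 (mod 7).
    Then x = 4 + 13·4 = 56, valid modulo lcm(13, 7) = 91: x ≡ 56 (mod 91).
  Combine with x ≡ 16 (mod 19); new modulus lcm = 1729.
    Write x = 56 + 91·t and substitute into x ≡ 16 (mod 19): 91·t ≡ 16 − 56 = -40 (mod 19).
    Reduce coefficients mod 19: 15·t ≡ 17 (mod 19).
    The inverse of 15 mod 19 is 14 (since 15·14 = 210 = 11·19 + 1), so t ≡ 14·17 = 238 ≡ 10 (mod 19).
    Then x = 56 + 91·10 = 966, valid modulo lcm(91, 19) = 1729: x ≡ 966 (mod 1729).
  Combine with x ≡ 1 (mod 4); new modulus lcm = 6916.
    Write x = 966 + 1729·t and substitute into x ≡ 1 (mod 4): 1729·t ≡ 1 − 966 = -965 (mod 4).
    Reduce coefficients mod 4: 1·t ≡ 3 (mod 4).
    So t ≡ 3 (mod 4).
    Then x = 966 + 1729·3 = 6153, valid modulo lcm(1729, 4) = 6916: x ≡ 6153 (mod 6916).
  Combine with x ≡ 0 (mod 3); new modulus lcm = 20748.
    Write x = 6153 + 6916·t and substitute into x ≡ 0 (mod 3): 6916·t ≡ 0 − 6153 = -6153 (mod 3).
    Reduce coefficients mod 3: 1·t ≡ 0 (mod 3).
    So t ≡ 0 (mod 3).
    Then x = 6153 + 6916·0 = 6153, valid modulo lcm(6916, 3) = 20748: x ≡ 6153 (mod 20748).
Verify against each original: 6153 mod 13 = 4, 6153 mod 7 = 0, 6153 mod 19 = 16, 6153 mod 4 = 1, 6153 mod 3 = 0.

x ≡ 6153 (mod 20748).


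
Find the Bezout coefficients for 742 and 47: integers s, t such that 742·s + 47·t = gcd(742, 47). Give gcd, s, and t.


Euclidean algorithm on (742, 47) — divide until remainder is 0:
  742 = 15 · 47 + 37
  47 = 1 · 37 + 10
  37 = 3 · 10 + 7
  10 = 1 · 7 + 3
  7 = 2 · 3 + 1
  3 = 3 · 1 + 0
gcd(742, 47) = 1.
Track Bezout coefficients alongside the remainders: start with r₀ = 742 = a·1 + b·0 (s = 1, t = 0) and r₁ = 47 = a·0 + b·1 (s = 0, t = 1); each new remainder r_{k+1} = r_{k-1} − q_k·r_k inherits s_{k+1} = s_{k-1} − q_k·s_k, t_{k+1} = t_{k-1} − q_k·t_k, so r_k = a·s_k + b·t_k at every step:
  q = 15: r = 37, s = 1 − 15·0 = 1, t = 0 − 15·1 = -15  (check: 742·1 + 47·(-15) = 37)
  q = 1: r = 10, s = 0 − 1·1 = -1, t = 1 − 1·(-15) = 16  (check: 742·(-1) + 47·16 = 10)
  q = 3: r = 7, s = 1 − 3·(-1) = 4, t = -15 − 3·16 = -63  (check: 742·4 + 47·(-63) = 7)
  q = 1: r = 3, s = -1 − 1·4 = -5, t = 16 − 1·(-63) = 79  (check: 742·(-5) + 47·79 = 3)
  q = 2: r = 1, s = 4 − 2·(-5) = 14, t = -63 − 2·79 = -221  (check: 742·14 + 47·(-221) = 1)
The row with r = 1 (the gcd) gives the Bezout coefficients s = 14, t = -221.
Result: 742 · (14) + 47 · (-221) = 1.

gcd(742, 47) = 1; s = 14, t = -221 (check: 742·14 + 47·(-221) = 1).


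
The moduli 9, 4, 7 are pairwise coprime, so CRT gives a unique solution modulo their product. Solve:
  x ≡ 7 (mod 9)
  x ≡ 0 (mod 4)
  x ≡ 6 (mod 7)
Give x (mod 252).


Moduli 9, 4, 7 are pairwise coprime; by CRT there is a unique solution modulo M = 9 · 4 · 7 = 252.
Solve pairwise, accumulating the modulus:
  Start with x ≡ 7 (mod 9).
  Combine with x ≡ 0 (mod 4): since gcd(9, 4) = 1, we get a unique residue mod 36.
    Write x = 7 + 9·t and substitute into x ≡ 0 (mod 4): 9·t ≡ 0 − 7 = -7 (mod 4).
    Reduce coefficients mod 4: 1·t ≡ 1 (mod 4).
    So t ≡ 1 (mod 4).
    Then x = 7 + 9·1 = 16, valid modulo lcm(9, 4) = 36: x ≡ 16 (mod 36).
  Combine with x ≡ 6 (mod 7): since gcd(36, 7) = 1, we get a unique residue mod 252.
    Write x = 16 + 36·t and substitute into x ≡ 6 (mod 7): 36·t ≡ 6 − 16 = -10 (mod 7).
    Reduce coefficients mod 7: 1·t ≡ 4 (mod 7).
    So t ≡ 4 (mod 7).
    Then x = 16 + 36·4 = 160, valid modulo lcm(36, 7) = 252: x ≡ 160 (mod 252).
Verify: 160 mod 9 = 7 ✓, 160 mod 4 = 0 ✓, 160 mod 7 = 6 ✓.

x ≡ 160 (mod 252).


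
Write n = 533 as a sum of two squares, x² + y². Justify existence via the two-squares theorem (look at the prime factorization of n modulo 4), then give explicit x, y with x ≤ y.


Step 1: Factor n = 533 = 13 · 41.
Step 2: Check the mod-4 condition on each prime factor: 13 ≡ 1 (mod 4), exponent 1; 41 ≡ 1 (mod 4), exponent 1.
All primes ≡ 3 (mod 4) appear to even exponent (or don't appear), so by the two-squares theorem n IS expressible as a sum of two squares.
Step 3: Build a representation. Here n = 13 · 41 is a product of primes ≡ 1 (mod 4). Each prime p ≡ 1 (mod 4) is itself a sum of two squares; find a² by testing p − a² for a perfect square:
  13: 13 − 1² = 12, 13 − 2² = 9 = 3² ⇒ 13 = 2² + 3².
  41: 41 − 1² = 40, 41 − 2² = 37, 41 − 3² = 32, 41 − 4² = 25 = 5² ⇒ 41 = 4² + 5².
  Combine using the Brahmagupta–Fibonacci identity (a² + b²)(c² + d²) = (ac − bd)² + (ad + bc)² = (ac + bd)² + (ad − bc)²:
  13 · 41 = 533: from (2² + 3²)(4² + 5²), take (2·4 − 3·5, 2·5 + 3·4) = (8 − 15, 10 + 12) = (-7, 22); dropping signs (only squares matter) gives (7, 22); check 7² + 22² = 49 + 484 = 533 ✓.
Step 4: Order so x ≤ y and verify: 7² + 22² = 49 + 484 = 533 = n. ✓

n = 533 = 7² + 22² (one valid representation with x ≤ y).


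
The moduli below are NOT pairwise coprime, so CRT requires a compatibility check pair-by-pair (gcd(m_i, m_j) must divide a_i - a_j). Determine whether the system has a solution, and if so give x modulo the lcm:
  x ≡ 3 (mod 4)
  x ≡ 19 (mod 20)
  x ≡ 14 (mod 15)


Moduli 4, 20, 15 are not pairwise coprime, so CRT works modulo lcm(m_i) when all pairwise compatibility conditions hold.
Pairwise compatibility: gcd(m_i, m_j) must divide a_i - a_j for every pair.
Merge one congruence at a time:
  Start: x ≡ 3 (mod 4).
  Combine with x ≡ 19 (mod 20): gcd(4, 20) = 4; 19 - 3 = 16, which IS divisible by 4, so compatible.
    Write x = 3 + 4·t and substitute into x ≡ 19 (mod 20): 4·t ≡ 19 − 3 = 16 (mod 20).
    Divide the congruence (and modulus) by g = 4: 1·t ≡ 4 (mod 5).
    So t ≡ 4 (mod 5).
    Then x = 3 + 4·4 = 19, valid modulo lcm(4, 20) = 20: x ≡ 19 (mod 20).
  Combine with x ≡ 14 (mod 15): gcd(20, 15) = 5; 14 - 19 = -5, which IS divisible by 5, so compatible.
    Write x = 19 + 20·t and substitute into x ≡ 14 (mod 15): 20·t ≡ 14 − 19 = -5 (mod 15).
    Divide the congruence (and modulus) by g = 5: 4·t ≡ -1 (mod 3).
    Reduce coefficients mod 3: 1·t ≡ 2 (mod 3).
    So t ≡ 2 (mod 3).
    Then x = 19 + 20·2 = 59, valid modulo lcm(20, 15) = 60: x ≡ 59 (mod 60).
Verify: 59 mod 4 = 3, 59 mod 20 = 19, 59 mod 15 = 14.

x ≡ 59 (mod 60).
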